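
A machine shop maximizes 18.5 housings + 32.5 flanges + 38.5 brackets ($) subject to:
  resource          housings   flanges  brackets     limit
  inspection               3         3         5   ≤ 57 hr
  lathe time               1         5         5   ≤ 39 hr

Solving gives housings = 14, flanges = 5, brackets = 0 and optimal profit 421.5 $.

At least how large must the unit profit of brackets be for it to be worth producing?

42.5

Both inspection and lathe time are binding at x*.
From A_Bᵀ y = c: 3·y_inspection + 1·y_lathe time = 18.5; 3·y_inspection + 5·y_lathe time = 32.5.
Solving: y_inspection = 5, y_lathe time = 3.5.
brackets enters the basis when its profit ≥ yᵀa₃ = 5·5 + 3.5·5 = 42.5.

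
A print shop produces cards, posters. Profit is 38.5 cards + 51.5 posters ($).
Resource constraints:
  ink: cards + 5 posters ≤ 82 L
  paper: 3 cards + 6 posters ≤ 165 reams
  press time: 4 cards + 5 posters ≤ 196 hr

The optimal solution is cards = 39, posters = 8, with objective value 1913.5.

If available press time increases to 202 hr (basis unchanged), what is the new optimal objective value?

1964.5

Binding: paper and press time. Non-binding: ink (3 unused).
Since ink is not tight, its dual is 0.
Dual feasibility on the basic columns requires 3·y_paper + 4·y_press time = 38.5, 6·y_paper + 5·y_press time = 51.5.
This yields shadow prices y_paper = 1.5, y_press time = 8.5.
Δz = y_press time·Δb = 8.5 × (6) = 51, so new z* = 1913.5 + 51 = 1964.5.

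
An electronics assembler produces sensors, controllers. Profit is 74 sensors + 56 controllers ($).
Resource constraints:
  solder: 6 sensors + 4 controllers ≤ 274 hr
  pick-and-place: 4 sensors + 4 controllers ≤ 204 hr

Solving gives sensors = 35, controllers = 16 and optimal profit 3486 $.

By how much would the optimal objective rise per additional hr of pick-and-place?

5

Check each constraint at x*: solder 274/274 (tight); pick-and-place 204/204 (tight).
The binding rows give the dual system: 6·y_solder + 4·y_pick-and-place = 74 and 4·y_solder + 4·y_pick-and-place = 56.
This yields shadow prices y_solder = 9, y_pick-and-place = 5.
Shadow price of pick-and-place = 5.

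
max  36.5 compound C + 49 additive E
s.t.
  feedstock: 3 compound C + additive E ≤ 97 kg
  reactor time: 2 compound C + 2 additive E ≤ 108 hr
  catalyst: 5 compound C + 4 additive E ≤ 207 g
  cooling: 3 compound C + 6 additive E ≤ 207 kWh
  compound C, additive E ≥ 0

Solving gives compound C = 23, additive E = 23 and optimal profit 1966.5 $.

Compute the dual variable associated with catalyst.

4

Check each constraint at x*: feedstock 92/97 (slack 5); reactor time 92/108 (slack 16); catalyst 207/207 (tight); cooling 207/207 (tight).
By complementary slackness, y = 0 for the non-binding constraints.
Dual feasibility on the basic columns requires 5·y_catalyst + 3·y_cooling = 36.5, 4·y_catalyst + 6·y_cooling = 49.
→ y_catalyst = 4 and y_cooling = 5.5.
Shadow price of catalyst = 4.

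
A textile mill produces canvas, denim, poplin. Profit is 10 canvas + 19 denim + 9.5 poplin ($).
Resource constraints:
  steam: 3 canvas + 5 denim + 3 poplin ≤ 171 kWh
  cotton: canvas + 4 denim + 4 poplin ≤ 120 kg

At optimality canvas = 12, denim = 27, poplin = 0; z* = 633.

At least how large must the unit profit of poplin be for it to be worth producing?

Both steam and cotton are binding at x*.
The binding rows give the dual system: 3·y_steam + 1·y_cotton = 10 and 5·y_steam + 4·y_cotton = 19.
Solving: y_steam = 3, y_cotton = 1.
poplin enters the basis when its profit ≥ yᵀa₃ = 3·3 + 1·4 = 13.

13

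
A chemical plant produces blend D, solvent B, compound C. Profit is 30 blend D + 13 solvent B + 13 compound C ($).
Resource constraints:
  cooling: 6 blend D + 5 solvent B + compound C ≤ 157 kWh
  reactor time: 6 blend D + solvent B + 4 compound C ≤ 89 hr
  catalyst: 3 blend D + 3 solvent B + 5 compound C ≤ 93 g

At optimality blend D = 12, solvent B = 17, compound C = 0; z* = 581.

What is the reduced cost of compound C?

Binding: cooling and reactor time. Non-binding: catalyst (6 unused).
By complementary slackness, y = 0 for the non-binding constraint.
The binding rows give the dual system: 6·y_cooling + 6·y_reactor time = 30 and 5·y_cooling + 1·y_reactor time = 13.
This yields shadow prices y_cooling = 2, y_reactor time = 3.
Reduced cost of compound C: c₃ − yᵀa₃ = 13 − (2·1 + 3·4) = 13 − 14 = -1.

-1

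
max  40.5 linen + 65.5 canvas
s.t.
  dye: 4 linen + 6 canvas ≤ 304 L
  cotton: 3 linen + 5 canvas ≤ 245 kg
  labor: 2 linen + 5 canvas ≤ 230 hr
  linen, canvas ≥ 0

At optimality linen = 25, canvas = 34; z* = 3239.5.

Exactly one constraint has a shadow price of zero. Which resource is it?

labor

dye: 304/304 (binding)
cotton: 245/245 (binding)
labor: 220/230 (slack 10)
By complementary slackness, a constraint with positive slack has shadow price 0 → labor.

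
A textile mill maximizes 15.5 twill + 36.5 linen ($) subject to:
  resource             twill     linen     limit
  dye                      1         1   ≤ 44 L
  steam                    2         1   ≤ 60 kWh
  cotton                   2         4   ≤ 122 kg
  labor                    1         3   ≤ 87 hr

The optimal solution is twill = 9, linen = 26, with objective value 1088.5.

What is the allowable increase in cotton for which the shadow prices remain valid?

6.4

Binding constraints: cotton, labor. The basis is B = [[2,4],[1,3]] with det 2.
Per unit increase in cotton, x* moves by d = (1.5, -0.5).
The basis stays optimal until steam becomes binding; allowable increase = 6.4 kg.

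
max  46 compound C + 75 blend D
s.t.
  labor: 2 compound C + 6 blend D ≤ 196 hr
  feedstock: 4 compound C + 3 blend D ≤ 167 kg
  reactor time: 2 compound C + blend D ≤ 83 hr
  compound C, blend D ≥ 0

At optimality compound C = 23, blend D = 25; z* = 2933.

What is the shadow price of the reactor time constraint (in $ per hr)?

Binding: labor and feedstock. Non-binding: reactor time (12 unused).
Since reactor time is not tight, its dual is 0.
The binding rows give the dual system: 2·y_labor + 4·y_feedstock = 46 and 6·y_labor + 3·y_feedstock = 75.
This yields shadow prices y_labor = 9, y_feedstock = 7.
Shadow price of reactor time = 0.

0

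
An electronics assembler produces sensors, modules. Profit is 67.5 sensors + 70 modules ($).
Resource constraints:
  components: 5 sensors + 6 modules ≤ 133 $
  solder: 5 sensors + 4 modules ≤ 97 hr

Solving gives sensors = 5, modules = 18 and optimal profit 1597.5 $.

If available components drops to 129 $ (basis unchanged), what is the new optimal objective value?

1565.5

Both components and solder are binding at x*.
From A_Bᵀ y = c: 5·y_components + 5·y_solder = 67.5; 6·y_components + 4·y_solder = 70.
→ y_components = 8 and y_solder = 5.5.
Δz = y_components·Δb = 8 × (-4) = -32, so new z* = 1597.5 − 32 = 1565.5.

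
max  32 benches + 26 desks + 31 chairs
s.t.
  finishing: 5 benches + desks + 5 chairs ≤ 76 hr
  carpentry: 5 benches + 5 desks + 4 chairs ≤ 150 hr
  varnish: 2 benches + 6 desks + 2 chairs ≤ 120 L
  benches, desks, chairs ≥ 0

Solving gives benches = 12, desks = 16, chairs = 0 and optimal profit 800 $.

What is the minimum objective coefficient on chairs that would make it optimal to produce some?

32

At the optimum: finishing uses 76 of 76 (binding); carpentry uses 140 of 150 (slack = 10); varnish uses 120 of 120 (binding).
By complementary slackness, y = 0 for the non-binding constraint.
From A_Bᵀ y = c: 5·y_finishing + 2·y_varnish = 32; 1·y_finishing + 6·y_varnish = 26.
This yields shadow prices y_finishing = 5, y_varnish = 3.5.
chairs enters the basis when its profit ≥ yᵀa₃ = 5·5 + 3.5·2 = 32.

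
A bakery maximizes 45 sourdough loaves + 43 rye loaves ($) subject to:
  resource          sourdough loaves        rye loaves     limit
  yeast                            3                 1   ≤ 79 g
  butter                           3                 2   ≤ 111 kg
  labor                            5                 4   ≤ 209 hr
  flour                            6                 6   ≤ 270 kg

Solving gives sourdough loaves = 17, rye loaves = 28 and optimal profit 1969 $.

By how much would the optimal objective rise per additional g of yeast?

1

Binding: yeast and flour. Non-binding: butter (4 unused), labor (12 unused).
Slack constraints have shadow price 0 (complementary slackness).
The binding rows give the dual system: 3·y_yeast + 6·y_flour = 45 and 1·y_yeast + 6·y_flour = 43.
→ y_yeast = 1 and y_flour = 7.
Shadow price of yeast = 1.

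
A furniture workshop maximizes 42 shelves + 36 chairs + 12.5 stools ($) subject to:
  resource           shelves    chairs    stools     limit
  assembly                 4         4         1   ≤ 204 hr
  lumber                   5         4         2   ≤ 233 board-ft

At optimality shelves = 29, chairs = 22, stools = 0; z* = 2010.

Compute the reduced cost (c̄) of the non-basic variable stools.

-2.5

Check each constraint at x*: assembly 204/204 (tight); lumber 233/233 (tight).
The binding rows give the dual system: 4·y_assembly + 5·y_lumber = 42 and 4·y_assembly + 4·y_lumber = 36.
Solving: y_assembly = 3, y_lumber = 6.
Reduced cost of stools: c₃ − yᵀa₃ = 12.5 − (3·1 + 6·2) = 12.5 − 15 = -2.5.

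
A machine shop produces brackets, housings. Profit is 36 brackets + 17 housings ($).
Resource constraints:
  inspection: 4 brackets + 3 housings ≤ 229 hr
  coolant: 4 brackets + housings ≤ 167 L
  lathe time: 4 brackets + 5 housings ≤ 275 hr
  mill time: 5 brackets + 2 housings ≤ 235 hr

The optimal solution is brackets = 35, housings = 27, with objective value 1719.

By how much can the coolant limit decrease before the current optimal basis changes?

Binding constraints: coolant, lathe time. The basis is B = [[4,1],[4,5]] with det 16.
Per unit decrease in coolant, x* moves by d = (-0.3125, 0.25).
The basis stays optimal until brackets reaches 0; allowable decrease = 112 L.

112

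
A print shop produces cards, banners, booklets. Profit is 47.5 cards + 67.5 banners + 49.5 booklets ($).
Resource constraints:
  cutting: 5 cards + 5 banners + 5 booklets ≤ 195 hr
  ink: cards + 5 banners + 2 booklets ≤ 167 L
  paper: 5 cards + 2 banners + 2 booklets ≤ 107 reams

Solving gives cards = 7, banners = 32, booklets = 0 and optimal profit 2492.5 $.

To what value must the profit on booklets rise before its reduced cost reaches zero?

At the optimum: cutting uses 195 of 195 (binding); ink uses 167 of 167 (binding); paper uses 99 of 107 (slack = 8).
Slack constraints have shadow price 0 (complementary slackness).
From A_Bᵀ y = c: 5·y_cutting + 1·y_ink = 47.5; 5·y_cutting + 5·y_ink = 67.5.
→ y_cutting = 8.5 and y_ink = 5.
booklets enters the basis when its profit ≥ yᵀa₃ = 8.5·5 + 5·2 = 52.5.

52.5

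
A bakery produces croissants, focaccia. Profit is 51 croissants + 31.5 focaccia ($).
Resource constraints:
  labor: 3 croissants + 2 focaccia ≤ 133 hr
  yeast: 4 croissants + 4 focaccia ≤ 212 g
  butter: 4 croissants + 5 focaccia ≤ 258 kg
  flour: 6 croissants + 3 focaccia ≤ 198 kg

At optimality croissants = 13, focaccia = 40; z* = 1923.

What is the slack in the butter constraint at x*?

butter used = 4·13 + 5·40 = 252; slack = 258 − 252 = 6.

6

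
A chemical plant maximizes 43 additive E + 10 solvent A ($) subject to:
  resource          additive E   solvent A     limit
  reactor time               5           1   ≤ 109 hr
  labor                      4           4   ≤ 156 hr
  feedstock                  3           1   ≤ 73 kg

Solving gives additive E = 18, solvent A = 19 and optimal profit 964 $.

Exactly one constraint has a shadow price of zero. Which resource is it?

labor

reactor time: 109/109 (binding)
labor: 148/156 (slack 8)
feedstock: 73/73 (binding)
By complementary slackness, a constraint with positive slack has shadow price 0 → labor.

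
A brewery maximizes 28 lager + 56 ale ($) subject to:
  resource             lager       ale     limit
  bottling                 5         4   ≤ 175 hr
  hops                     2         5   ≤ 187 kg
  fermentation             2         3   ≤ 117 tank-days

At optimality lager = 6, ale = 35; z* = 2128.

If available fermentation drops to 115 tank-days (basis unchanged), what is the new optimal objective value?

At the optimum: bottling uses 170 of 175 (slack = 5); hops uses 187 of 187 (binding); fermentation uses 117 of 117 (binding).
Slack constraints have shadow price 0 (complementary slackness).
Dual feasibility on the basic columns requires 2·y_hops + 2·y_fermentation = 28, 5·y_hops + 3·y_fermentation = 56.
This yields shadow prices y_hops = 7, y_fermentation = 7.
Δz = y_fermentation·Δb = 7 × (-2) = -14, so new z* = 2128 − 14 = 2114.

2114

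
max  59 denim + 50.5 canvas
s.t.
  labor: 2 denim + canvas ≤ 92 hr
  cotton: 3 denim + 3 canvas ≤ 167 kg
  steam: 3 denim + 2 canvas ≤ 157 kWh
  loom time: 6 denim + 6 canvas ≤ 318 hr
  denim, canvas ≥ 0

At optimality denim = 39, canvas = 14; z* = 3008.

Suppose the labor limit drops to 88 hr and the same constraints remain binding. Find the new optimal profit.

2974

Check each constraint at x*: labor 92/92 (tight); cotton 159/167 (slack 8); steam 145/157 (slack 12); loom time 318/318 (tight).
By complementary slackness, y = 0 for the non-binding constraints.
From A_Bᵀ y = c: 2·y_labor + 6·y_loom time = 59; 1·y_labor + 6·y_loom time = 50.5.
This yields shadow prices y_labor = 8.5, y_loom time = 7.
Δz = y_labor·Δb = 8.5 × (-4) = -34, so new z* = 3008 − 34 = 2974.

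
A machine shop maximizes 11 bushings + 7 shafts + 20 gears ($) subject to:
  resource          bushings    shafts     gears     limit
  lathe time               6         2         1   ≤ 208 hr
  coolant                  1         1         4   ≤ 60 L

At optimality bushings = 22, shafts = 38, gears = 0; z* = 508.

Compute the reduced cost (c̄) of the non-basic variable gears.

-1

Both lathe time and coolant are binding at x*.
Dual feasibility on the basic columns requires 6·y_lathe time + 1·y_coolant = 11, 2·y_lathe time + 1·y_coolant = 7.
Solving: y_lathe time = 1, y_coolant = 5.
Reduced cost of gears: c₃ − yᵀa₃ = 20 − (1·1 + 5·4) = 20 − 21 = -1.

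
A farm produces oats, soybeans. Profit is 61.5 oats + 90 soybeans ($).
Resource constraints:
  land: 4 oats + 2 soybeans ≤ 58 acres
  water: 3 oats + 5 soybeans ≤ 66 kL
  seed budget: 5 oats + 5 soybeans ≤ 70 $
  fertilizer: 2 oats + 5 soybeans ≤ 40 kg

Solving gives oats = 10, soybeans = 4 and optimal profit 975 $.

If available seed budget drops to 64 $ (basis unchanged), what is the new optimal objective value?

Binding: seed budget and fertilizer. Non-binding: land (10 unused), water (16 unused).
By complementary slackness, y = 0 for the non-binding constraints.
Dual feasibility on the basic columns requires 5·y_seed budget + 2·y_fertilizer = 61.5, 5·y_seed budget + 5·y_fertilizer = 90.
This yields shadow prices y_seed budget = 8.5, y_fertilizer = 9.5.
Δz = y_seed budget·Δb = 8.5 × (-6) = -51, so new z* = 975 − 51 = 924.

924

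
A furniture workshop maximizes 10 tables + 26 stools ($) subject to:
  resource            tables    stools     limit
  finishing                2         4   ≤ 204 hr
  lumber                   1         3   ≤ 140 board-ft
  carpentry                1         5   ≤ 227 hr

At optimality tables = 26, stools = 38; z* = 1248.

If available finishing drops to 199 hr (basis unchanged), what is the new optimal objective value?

Check each constraint at x*: finishing 204/204 (tight); lumber 140/140 (tight); carpentry 216/227 (slack 11).
Slack constraints have shadow price 0 (complementary slackness).
The binding rows give the dual system: 2·y_finishing + 1·y_lumber = 10 and 4·y_finishing + 3·y_lumber = 26.
Solving: y_finishing = 2, y_lumber = 6.
Δz = y_finishing·Δb = 2 × (-5) = -10, so new z* = 1248 − 10 = 1238.

1238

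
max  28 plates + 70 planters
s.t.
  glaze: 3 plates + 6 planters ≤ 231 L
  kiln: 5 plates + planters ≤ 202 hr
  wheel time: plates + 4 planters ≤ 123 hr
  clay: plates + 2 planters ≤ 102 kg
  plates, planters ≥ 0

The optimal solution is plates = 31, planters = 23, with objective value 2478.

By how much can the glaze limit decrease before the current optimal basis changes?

Binding constraints: glaze, wheel time. The basis is B = [[3,6],[1,4]] with det 6.
Per unit decrease in glaze, x* moves by d = (-0.6667, 0.1667).
The basis stays optimal until plates reaches 0; allowable decrease = 46.5 L.

46.5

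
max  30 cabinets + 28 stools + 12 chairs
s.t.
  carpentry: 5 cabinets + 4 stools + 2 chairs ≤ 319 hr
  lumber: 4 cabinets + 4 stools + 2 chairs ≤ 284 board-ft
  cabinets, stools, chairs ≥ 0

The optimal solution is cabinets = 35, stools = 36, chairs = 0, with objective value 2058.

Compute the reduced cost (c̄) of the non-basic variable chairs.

At the optimum: carpentry uses 319 of 319 (binding); lumber uses 284 of 284 (binding).
Dual feasibility on the basic columns requires 5·y_carpentry + 4·y_lumber = 30, 4·y_carpentry + 4·y_lumber = 28.
This yields shadow prices y_carpentry = 2, y_lumber = 5.
Reduced cost of chairs: c₃ − yᵀa₃ = 12 − (2·2 + 5·2) = 12 − 14 = -2.

-2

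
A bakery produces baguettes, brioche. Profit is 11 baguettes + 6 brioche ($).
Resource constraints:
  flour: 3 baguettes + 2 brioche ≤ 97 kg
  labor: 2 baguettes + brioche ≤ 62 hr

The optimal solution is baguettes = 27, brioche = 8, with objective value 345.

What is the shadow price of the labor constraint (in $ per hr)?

At the optimum: flour uses 97 of 97 (binding); labor uses 62 of 62 (binding).
The binding rows give the dual system: 3·y_flour + 2·y_labor = 11 and 2·y_flour + 1·y_labor = 6.
→ y_flour = 1 and y_labor = 4.
Shadow price of labor = 4.

4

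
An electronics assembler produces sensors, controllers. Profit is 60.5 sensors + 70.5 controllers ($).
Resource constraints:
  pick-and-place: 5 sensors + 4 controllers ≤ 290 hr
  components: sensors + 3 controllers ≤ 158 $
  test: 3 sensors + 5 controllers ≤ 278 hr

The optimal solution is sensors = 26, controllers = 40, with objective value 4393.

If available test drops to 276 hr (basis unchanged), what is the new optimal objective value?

At the optimum: pick-and-place uses 290 of 290 (binding); components uses 146 of 158 (slack = 12); test uses 278 of 278 (binding).
Slack constraints have shadow price 0 (complementary slackness).
The binding rows give the dual system: 5·y_pick-and-place + 3·y_test = 60.5 and 4·y_pick-and-place + 5·y_test = 70.5.
Solving: y_pick-and-place = 7, y_test = 8.5.
Δz = y_test·Δb = 8.5 × (-2) = -17, so new z* = 4393 − 17 = 4376.

4376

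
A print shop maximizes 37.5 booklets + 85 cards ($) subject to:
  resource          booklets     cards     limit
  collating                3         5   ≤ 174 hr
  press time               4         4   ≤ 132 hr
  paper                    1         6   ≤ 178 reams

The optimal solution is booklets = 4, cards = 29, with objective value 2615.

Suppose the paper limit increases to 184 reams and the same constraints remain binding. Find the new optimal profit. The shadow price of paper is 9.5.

2672

Δb = 6, so new z* = 2615 + (9.5)·(6) = 2615 + 57 = 2672.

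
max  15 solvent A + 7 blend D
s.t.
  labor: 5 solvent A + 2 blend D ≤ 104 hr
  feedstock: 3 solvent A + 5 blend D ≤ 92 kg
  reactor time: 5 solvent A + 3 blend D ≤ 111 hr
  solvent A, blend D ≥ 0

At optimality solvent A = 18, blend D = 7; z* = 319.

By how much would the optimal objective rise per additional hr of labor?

2

At the optimum: labor uses 104 of 104 (binding); feedstock uses 89 of 92 (slack = 3); reactor time uses 111 of 111 (binding).
Since feedstock is not tight, its dual is 0.
Dual feasibility on the basic columns requires 5·y_labor + 5·y_reactor time = 15, 2·y_labor + 3·y_reactor time = 7.
→ y_labor = 2 and y_reactor time = 1.
Shadow price of labor = 2.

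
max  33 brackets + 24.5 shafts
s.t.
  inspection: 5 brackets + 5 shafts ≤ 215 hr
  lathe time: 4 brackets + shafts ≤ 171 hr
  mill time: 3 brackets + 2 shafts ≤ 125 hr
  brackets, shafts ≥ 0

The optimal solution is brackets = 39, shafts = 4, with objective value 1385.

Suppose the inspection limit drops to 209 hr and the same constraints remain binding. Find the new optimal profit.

Binding: inspection and mill time. Non-binding: lathe time (11 unused).
Slack constraints have shadow price 0 (complementary slackness).
The binding rows give the dual system: 5·y_inspection + 3·y_mill time = 33 and 5·y_inspection + 2·y_mill time = 24.5.
This yields shadow prices y_inspection = 1.5, y_mill time = 8.5.
Δz = y_inspection·Δb = 1.5 × (-6) = -9, so new z* = 1385 − 9 = 1376.

1376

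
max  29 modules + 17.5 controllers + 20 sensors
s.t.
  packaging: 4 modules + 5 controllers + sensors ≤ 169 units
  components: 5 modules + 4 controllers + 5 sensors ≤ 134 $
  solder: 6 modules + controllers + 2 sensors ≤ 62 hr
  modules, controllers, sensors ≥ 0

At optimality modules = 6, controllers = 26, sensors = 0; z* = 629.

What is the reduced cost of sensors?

Check each constraint at x*: packaging 154/169 (slack 15); components 134/134 (tight); solder 62/62 (tight).
Slack constraints have shadow price 0 (complementary slackness).
Dual feasibility on the basic columns requires 5·y_components + 6·y_solder = 29, 4·y_components + 1·y_solder = 17.5.
Solving: y_components = 4, y_solder = 1.5.
Reduced cost of sensors: c₃ − yᵀa₃ = 20 − (4·5 + 1.5·2) = 20 − 23 = -3.

-3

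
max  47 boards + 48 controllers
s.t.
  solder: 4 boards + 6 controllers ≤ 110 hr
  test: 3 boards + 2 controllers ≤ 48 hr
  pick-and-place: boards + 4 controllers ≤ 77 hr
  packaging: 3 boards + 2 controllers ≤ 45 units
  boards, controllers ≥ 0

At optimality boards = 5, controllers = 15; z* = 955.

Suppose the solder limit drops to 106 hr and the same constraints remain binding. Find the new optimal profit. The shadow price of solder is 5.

935

Δb = -4, so new z* = 955 + (5)·(-4) = 955 − 20 = 935.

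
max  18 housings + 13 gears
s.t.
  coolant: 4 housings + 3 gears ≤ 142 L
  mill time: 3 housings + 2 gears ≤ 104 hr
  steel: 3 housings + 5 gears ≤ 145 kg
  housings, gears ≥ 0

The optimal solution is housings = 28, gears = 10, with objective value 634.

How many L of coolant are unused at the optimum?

0

coolant used = 4·28 + 3·10 = 142; slack = 142 − 142 = 0.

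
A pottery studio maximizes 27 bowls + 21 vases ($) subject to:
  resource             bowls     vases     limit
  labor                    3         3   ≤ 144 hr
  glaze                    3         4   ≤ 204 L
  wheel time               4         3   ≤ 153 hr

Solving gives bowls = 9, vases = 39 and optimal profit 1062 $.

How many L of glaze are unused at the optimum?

21

glaze used = 3·9 + 4·39 = 183; slack = 204 − 183 = 21.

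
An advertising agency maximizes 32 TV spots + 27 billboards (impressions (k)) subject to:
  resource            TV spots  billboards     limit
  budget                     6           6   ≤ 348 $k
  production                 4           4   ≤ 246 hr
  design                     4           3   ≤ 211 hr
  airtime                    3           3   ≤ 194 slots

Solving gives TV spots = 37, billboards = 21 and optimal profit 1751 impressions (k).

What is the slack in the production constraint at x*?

14

production used = 4·37 + 4·21 = 232; slack = 246 − 232 = 14.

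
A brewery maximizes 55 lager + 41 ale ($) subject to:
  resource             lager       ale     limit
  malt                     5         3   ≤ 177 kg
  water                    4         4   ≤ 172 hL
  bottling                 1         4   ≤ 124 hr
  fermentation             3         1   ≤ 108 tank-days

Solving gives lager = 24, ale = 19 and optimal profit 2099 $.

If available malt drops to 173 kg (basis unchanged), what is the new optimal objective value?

At the optimum: malt uses 177 of 177 (binding); water uses 172 of 172 (binding); bottling uses 100 of 124 (slack = 24); fermentation uses 91 of 108 (slack = 17).
By complementary slackness, y = 0 for the non-binding constraints.
Dual feasibility on the basic columns requires 5·y_malt + 4·y_water = 55, 3·y_malt + 4·y_water = 41.
→ y_malt = 7 and y_water = 5.
Δz = y_malt·Δb = 7 × (-4) = -28, so new z* = 2099 − 28 = 2071.

2071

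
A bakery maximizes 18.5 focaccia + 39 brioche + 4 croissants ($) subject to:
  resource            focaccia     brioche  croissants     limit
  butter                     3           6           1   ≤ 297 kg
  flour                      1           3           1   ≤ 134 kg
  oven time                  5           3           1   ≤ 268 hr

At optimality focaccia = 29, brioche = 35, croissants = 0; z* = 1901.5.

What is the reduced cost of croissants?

-3.5

Binding: butter and flour. Non-binding: oven time (18 unused).
Since oven time is not tight, its dual is 0.
Dual feasibility on the basic columns requires 3·y_butter + 1·y_flour = 18.5, 6·y_butter + 3·y_flour = 39.
Solving: y_butter = 5.5, y_flour = 2.
Reduced cost of croissants: c₃ − yᵀa₃ = 4 − (5.5·1 + 2·1) = 4 − 7.5 = -3.5.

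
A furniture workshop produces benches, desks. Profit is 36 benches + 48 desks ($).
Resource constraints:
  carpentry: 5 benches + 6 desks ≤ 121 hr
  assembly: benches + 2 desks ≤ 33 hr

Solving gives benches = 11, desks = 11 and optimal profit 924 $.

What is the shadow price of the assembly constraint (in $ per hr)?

Check each constraint at x*: carpentry 121/121 (tight); assembly 33/33 (tight).
Dual feasibility on the basic columns requires 5·y_carpentry + 1·y_assembly = 36, 6·y_carpentry + 2·y_assembly = 48.
→ y_carpentry = 6 and y_assembly = 6.
Shadow price of assembly = 6.

6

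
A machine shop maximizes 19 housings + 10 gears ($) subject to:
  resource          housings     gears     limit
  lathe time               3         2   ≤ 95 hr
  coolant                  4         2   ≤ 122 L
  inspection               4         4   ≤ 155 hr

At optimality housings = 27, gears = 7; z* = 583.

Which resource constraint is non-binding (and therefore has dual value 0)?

inspection

lathe time: 95/95 (binding)
coolant: 122/122 (binding)
inspection: 136/155 (slack 19)
By complementary slackness, a constraint with positive slack has shadow price 0 → inspection.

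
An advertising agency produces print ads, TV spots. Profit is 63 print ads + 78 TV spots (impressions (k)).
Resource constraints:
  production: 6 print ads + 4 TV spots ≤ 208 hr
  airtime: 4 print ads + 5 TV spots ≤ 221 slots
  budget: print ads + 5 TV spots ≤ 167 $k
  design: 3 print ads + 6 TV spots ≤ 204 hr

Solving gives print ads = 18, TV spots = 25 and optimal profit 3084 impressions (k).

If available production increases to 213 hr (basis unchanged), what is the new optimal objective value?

Check each constraint at x*: production 208/208 (tight); airtime 197/221 (slack 24); budget 143/167 (slack 24); design 204/204 (tight).
By complementary slackness, y = 0 for the non-binding constraints.
From A_Bᵀ y = c: 6·y_production + 3·y_design = 63; 4·y_production + 6·y_design = 78.
Solving: y_production = 6, y_design = 9.
Δz = y_production·Δb = 6 × (5) = 30, so new z* = 3084 + 30 = 3114.

3114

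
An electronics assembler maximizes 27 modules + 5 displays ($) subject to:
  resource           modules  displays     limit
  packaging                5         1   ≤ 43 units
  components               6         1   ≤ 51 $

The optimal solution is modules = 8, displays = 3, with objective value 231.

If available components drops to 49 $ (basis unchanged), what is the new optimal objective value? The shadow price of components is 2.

227

Δb = -2, so new z* = 231 + (2)·(-2) = 231 − 4 = 227.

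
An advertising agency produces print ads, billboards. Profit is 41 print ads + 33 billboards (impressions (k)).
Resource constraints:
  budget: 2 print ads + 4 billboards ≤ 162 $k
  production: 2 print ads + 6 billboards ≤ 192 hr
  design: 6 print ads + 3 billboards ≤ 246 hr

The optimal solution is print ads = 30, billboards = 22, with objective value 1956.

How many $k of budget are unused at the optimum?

14

budget used = 2·30 + 4·22 = 148; slack = 162 − 148 = 14.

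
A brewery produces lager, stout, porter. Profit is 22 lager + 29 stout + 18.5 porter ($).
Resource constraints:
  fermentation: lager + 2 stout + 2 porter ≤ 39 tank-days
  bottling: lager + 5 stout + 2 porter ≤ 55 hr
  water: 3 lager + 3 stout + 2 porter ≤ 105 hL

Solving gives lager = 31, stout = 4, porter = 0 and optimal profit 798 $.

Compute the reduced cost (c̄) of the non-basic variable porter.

At the optimum: fermentation uses 39 of 39 (binding); bottling uses 51 of 55 (slack = 4); water uses 105 of 105 (binding).
Since bottling is not tight, its dual is 0.
Dual feasibility on the basic columns requires 1·y_fermentation + 3·y_water = 22, 2·y_fermentation + 3·y_water = 29.
This yields shadow prices y_fermentation = 7, y_water = 5.
Reduced cost of porter: c₃ − yᵀa₃ = 18.5 − (7·2 + 5·2) = 18.5 − 24 = -5.5.

-5.5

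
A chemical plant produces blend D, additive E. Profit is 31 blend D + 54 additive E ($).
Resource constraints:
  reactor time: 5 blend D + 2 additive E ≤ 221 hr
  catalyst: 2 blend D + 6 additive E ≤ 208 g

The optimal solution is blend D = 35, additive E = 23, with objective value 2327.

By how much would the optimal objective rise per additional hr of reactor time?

3

At the optimum: reactor time uses 221 of 221 (binding); catalyst uses 208 of 208 (binding).
Dual feasibility on the basic columns requires 5·y_reactor time + 2·y_catalyst = 31, 2·y_reactor time + 6·y_catalyst = 54.
→ y_reactor time = 3 and y_catalyst = 8.
Shadow price of reactor time = 3.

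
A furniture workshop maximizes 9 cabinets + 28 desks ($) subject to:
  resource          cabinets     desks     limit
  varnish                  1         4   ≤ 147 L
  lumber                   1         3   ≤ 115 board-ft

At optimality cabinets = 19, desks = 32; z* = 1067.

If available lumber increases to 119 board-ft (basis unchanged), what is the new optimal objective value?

1099

Both varnish and lumber are binding at x*.
Dual feasibility on the basic columns requires 1·y_varnish + 1·y_lumber = 9, 4·y_varnish + 3·y_lumber = 28.
Solving: y_varnish = 1, y_lumber = 8.
Δz = y_lumber·Δb = 8 × (4) = 32, so new z* = 1067 + 32 = 1099.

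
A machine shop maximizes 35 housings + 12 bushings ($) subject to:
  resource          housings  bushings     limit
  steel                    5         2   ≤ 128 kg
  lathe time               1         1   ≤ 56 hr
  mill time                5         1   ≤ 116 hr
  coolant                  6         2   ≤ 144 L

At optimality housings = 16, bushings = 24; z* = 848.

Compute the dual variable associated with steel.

1

At the optimum: steel uses 128 of 128 (binding); lathe time uses 40 of 56 (slack = 16); mill time uses 104 of 116 (slack = 12); coolant uses 144 of 144 (binding).
Slack constraints have shadow price 0 (complementary slackness).
The binding rows give the dual system: 5·y_steel + 6·y_coolant = 35 and 2·y_steel + 2·y_coolant = 12.
Solving: y_steel = 1, y_coolant = 5.
Shadow price of steel = 1.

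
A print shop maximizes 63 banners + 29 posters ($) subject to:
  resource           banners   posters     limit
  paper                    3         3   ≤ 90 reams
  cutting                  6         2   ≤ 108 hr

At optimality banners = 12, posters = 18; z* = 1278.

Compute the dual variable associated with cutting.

8.5

Check each constraint at x*: paper 90/90 (tight); cutting 108/108 (tight).
The binding rows give the dual system: 3·y_paper + 6·y_cutting = 63 and 3·y_paper + 2·y_cutting = 29.
→ y_paper = 4 and y_cutting = 8.5.
Shadow price of cutting = 8.5.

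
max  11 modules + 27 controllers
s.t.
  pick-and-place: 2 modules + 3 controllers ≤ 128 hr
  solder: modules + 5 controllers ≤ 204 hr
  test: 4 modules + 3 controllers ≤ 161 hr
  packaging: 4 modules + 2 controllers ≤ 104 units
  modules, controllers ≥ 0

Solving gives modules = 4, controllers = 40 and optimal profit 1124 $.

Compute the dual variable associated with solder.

3

At the optimum: pick-and-place uses 128 of 128 (binding); solder uses 204 of 204 (binding); test uses 136 of 161 (slack = 25); packaging uses 96 of 104 (slack = 8).
Slack constraints have shadow price 0 (complementary slackness).
The binding rows give the dual system: 2·y_pick-and-place + 1·y_solder = 11 and 3·y_pick-and-place + 5·y_solder = 27.
Solving: y_pick-and-place = 4, y_solder = 3.
Shadow price of solder = 3.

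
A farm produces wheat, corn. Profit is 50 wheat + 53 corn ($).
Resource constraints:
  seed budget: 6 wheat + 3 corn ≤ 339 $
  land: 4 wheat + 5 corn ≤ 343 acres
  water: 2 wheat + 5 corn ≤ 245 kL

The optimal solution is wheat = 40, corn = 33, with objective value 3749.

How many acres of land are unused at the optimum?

18

land used = 4·40 + 5·33 = 325; slack = 343 − 325 = 18.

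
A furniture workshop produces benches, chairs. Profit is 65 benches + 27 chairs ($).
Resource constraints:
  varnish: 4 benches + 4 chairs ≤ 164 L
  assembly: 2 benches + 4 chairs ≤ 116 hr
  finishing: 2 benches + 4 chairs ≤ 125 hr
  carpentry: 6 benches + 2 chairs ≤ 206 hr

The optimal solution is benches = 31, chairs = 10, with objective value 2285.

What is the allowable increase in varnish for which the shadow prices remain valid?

Binding constraints: varnish, carpentry. The basis is B = [[4,4],[6,2]] with det -16.
Per unit increase in varnish, x* moves by d = (-0.125, 0.375).
The basis stays optimal until assembly becomes binding; allowable increase = 11.2 L.

11.2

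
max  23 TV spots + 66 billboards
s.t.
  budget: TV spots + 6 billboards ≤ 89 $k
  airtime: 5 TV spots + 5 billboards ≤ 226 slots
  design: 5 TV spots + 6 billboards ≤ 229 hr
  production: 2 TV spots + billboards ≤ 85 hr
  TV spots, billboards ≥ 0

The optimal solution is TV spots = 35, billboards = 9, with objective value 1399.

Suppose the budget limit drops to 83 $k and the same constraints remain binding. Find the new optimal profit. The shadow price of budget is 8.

1351

Δb = -6, so new z* = 1399 + (8)·(-6) = 1399 − 48 = 1351.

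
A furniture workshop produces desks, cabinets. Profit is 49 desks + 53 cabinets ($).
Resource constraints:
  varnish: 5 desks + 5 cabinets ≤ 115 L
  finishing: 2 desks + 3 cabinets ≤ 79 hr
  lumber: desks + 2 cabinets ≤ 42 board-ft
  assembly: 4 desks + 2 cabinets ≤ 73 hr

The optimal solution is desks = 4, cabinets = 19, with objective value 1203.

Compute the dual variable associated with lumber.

4

Check each constraint at x*: varnish 115/115 (tight); finishing 65/79 (slack 14); lumber 42/42 (tight); assembly 54/73 (slack 19).
By complementary slackness, y = 0 for the non-binding constraints.
From A_Bᵀ y = c: 5·y_varnish + 1·y_lumber = 49; 5·y_varnish + 2·y_lumber = 53.
→ y_varnish = 9 and y_lumber = 4.
Shadow price of lumber = 4.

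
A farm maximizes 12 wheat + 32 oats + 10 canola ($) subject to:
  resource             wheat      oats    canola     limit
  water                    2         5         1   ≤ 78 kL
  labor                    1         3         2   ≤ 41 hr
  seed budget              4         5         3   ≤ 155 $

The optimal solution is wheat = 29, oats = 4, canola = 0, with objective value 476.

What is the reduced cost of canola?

At the optimum: water uses 78 of 78 (binding); labor uses 41 of 41 (binding); seed budget uses 136 of 155 (slack = 19).
Slack constraints have shadow price 0 (complementary slackness).
Dual feasibility on the basic columns requires 2·y_water + 1·y_labor = 12, 5·y_water + 3·y_labor = 32.
This yields shadow prices y_water = 4, y_labor = 4.
Reduced cost of canola: c₃ − yᵀa₃ = 10 − (4·1 + 4·2) = 10 − 12 = -2.

-2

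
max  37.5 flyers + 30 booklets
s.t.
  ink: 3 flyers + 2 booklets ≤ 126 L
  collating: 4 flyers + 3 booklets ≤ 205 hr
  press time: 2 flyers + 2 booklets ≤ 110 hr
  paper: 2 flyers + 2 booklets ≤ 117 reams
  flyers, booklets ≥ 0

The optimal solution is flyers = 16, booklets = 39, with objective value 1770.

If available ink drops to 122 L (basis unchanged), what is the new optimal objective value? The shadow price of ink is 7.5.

1740

Δb = -4, so new z* = 1770 + (7.5)·(-4) = 1770 − 30 = 1740.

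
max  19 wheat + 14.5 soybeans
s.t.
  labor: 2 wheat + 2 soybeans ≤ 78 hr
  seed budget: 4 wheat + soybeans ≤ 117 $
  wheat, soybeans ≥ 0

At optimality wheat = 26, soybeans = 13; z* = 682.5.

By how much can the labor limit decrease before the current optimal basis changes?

Binding constraints: labor, seed budget. The basis is B = [[2,2],[4,1]] with det -6.
Per unit decrease in labor, x* moves by d = (0.1667, -0.6667).
The basis stays optimal until soybeans reaches 0; allowable decrease = 19.5 hr.

19.5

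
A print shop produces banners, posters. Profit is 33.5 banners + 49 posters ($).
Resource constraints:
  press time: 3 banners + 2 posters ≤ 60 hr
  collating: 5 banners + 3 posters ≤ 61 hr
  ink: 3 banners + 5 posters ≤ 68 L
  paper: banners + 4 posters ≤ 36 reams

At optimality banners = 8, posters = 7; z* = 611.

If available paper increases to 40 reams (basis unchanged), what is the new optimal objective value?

At the optimum: press time uses 38 of 60 (slack = 22); collating uses 61 of 61 (binding); ink uses 59 of 68 (slack = 9); paper uses 36 of 36 (binding).
Since press time, ink are not tight, their duals are 0.
From A_Bᵀ y = c: 5·y_collating + 1·y_paper = 33.5; 3·y_collating + 4·y_paper = 49.
This yields shadow prices y_collating = 5, y_paper = 8.5.
Δz = y_paper·Δb = 8.5 × (4) = 34, so new z* = 611 + 34 = 645.

645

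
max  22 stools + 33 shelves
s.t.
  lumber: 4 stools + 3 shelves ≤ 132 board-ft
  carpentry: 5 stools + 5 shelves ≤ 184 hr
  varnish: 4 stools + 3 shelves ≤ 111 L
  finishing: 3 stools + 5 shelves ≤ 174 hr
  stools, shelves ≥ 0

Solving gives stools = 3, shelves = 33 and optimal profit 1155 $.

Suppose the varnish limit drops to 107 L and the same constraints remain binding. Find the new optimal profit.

1151

Check each constraint at x*: lumber 111/132 (slack 21); carpentry 180/184 (slack 4); varnish 111/111 (tight); finishing 174/174 (tight).
Since lumber, carpentry are not tight, their duals are 0.
The binding rows give the dual system: 4·y_varnish + 3·y_finishing = 22 and 3·y_varnish + 5·y_finishing = 33.
Solving: y_varnish = 1, y_finishing = 6.
Δz = y_varnish·Δb = 1 × (-4) = -4, so new z* = 1155 − 4 = 1151.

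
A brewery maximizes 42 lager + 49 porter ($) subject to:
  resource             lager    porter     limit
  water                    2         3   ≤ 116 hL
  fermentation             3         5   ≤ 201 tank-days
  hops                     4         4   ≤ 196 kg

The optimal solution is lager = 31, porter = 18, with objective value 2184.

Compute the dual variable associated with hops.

Binding: water and hops. Non-binding: fermentation (18 unused).
Slack constraints have shadow price 0 (complementary slackness).
From A_Bᵀ y = c: 2·y_water + 4·y_hops = 42; 3·y_water + 4·y_hops = 49.
This yields shadow prices y_water = 7, y_hops = 7.
Shadow price of hops = 7.

7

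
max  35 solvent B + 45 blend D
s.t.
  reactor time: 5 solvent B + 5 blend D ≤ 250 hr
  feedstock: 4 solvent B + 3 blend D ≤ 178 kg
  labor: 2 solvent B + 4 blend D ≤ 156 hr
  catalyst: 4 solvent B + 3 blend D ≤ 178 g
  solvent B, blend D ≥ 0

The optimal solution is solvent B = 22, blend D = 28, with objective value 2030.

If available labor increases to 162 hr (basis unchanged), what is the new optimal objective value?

2060

At the optimum: reactor time uses 250 of 250 (binding); feedstock uses 172 of 178 (slack = 6); labor uses 156 of 156 (binding); catalyst uses 172 of 178 (slack = 6).
Since feedstock, catalyst are not tight, their duals are 0.
From A_Bᵀ y = c: 5·y_reactor time + 2·y_labor = 35; 5·y_reactor time + 4·y_labor = 45.
→ y_reactor time = 5 and y_labor = 5.
Δz = y_labor·Δb = 5 × (6) = 30, so new z* = 2030 + 30 = 2060.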